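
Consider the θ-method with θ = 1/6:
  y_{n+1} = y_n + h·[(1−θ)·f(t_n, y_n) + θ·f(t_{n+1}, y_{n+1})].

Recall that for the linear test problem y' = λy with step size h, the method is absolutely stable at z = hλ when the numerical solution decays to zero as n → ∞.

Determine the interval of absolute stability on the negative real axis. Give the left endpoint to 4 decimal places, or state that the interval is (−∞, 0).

(-3.0000, 0).

Set f=λy, z=hλ:
  y_{n+1} = y_n + z·[5/6·y_n + 1/6·y_{n+1}] ⇒ (1 − 1/6z)y_{n+1} = (1 + 5/6z)y_n
  ⇒ R(z) = (1 + 5/6z)/(1 − 1/6z).

Boundary: |R(x)|=1, x<0.
x=-1.26: |R|=0.0413
R=−1: 1+5/6x = −1+1/6x ⇒ -2/3x=2 ⇒ x=2/(-2/3)=-3.0000
Confirm numerically:
  x=-2.963: |R|=0.98349 <1
  x=-2.654: |R|=0.84007 <1
  x=-1.498: |R|=0.19872 <1
  x=-1.283: |R|=0.05698 <1
  x=-3.509: |R|=1.21411 >1
  x=-3.393: |R|=1.16736 >1
  x=-3.217: |R|=1.09417 >1
Interval (-3.0000, 0).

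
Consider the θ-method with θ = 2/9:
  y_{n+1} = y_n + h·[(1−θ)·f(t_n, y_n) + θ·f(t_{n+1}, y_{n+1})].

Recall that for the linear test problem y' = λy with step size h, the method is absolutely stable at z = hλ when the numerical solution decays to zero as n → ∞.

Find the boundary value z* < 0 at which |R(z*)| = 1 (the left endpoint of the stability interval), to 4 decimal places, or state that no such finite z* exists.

Test eqn y'=λy, z=hλ:
  y_{n+1} = y_n + z·[7/9·y_n + 2/9·y_{n+1}] ⇒ (1 − 2/9z)y_{n+1} = (1 + 7/9z)y_n
  ⇒ R(z) = (1 + 7/9z)/(1 − 2/9z).

Boundary: |R(x)|=1, x<0.
x=-1.62: |R|=0.1912
R=−1: 1+7/9x = −1+2/9x ⇒ -5/9x=2 ⇒ x=2/(-5/9)=-3.6000
Confirm numerically:
  x=-3.392: |R|=0.93411 <1
  x=-2.766: |R|=0.71305 <1
  x=-1.720: |R|=0.24437 <1
  x=-1.695: |R|=0.23123 <1
  x=-3.940: |R|=1.10071 >1
  x=-3.804: |R|=1.06142 >1
  x=-3.800: |R|=1.06024 >1
Stable set (-3.6000, 0).

left endpoint -3.6000.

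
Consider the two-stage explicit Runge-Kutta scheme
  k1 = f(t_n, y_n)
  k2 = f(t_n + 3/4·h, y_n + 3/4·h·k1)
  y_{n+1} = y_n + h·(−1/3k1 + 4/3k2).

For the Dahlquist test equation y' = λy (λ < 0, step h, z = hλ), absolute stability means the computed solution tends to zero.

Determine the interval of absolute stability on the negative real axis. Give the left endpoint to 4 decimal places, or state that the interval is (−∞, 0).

z∈(-1.0000,0).

With y'=λy (z=hλ):
  k1=λy_n ⇒ h·k1=z·y_n;  k2=λ(1+3/4z)y_n ⇒ h·k2=z(1+3/4z)y_n
  y_{n+1}/y_n = 1 − 1/3z + 4/3z(1+3/4z) = 1 + z + z²
  R(z) = 1 + z + z².

Find x<0 with |R(x)|<1.
x=-1.54: |R|=1.8316
R=1: x+1x²=0 ⇒ x=−1=-1.0000; min R=1−1/(4·1)=0.7500>−1
Confirm numerically:
  x=-0.858: |R|=0.87816 <1
  x=-0.791: |R|=0.83468 <1
  x=-0.535: |R|=0.75123 <1
  x=-1.478: |R|=1.70648 >1
  x=-1.091: |R|=1.09928 >1
Stable set (-1.0000, 0).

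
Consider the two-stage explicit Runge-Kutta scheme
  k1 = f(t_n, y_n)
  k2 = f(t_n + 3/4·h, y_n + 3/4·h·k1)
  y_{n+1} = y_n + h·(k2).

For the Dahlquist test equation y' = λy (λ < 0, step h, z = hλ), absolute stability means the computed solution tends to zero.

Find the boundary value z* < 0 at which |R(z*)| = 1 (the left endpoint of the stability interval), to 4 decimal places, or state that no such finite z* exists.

On y'=λy, z=hλ:
  k1=λy_n ⇒ h·k1=z·y_n;  k2=λ(1+3/4z)y_n ⇒ h·k2=z(1+3/4z)y_n
  y_{n+1}/y_n = 1 + z(1+3/4z) = 1 + z + 3/4z²
  R(z) = 1 + z + 3/4z².

Solve |R(x)|<1 on ℝ⁻.
x=-1: |R|=0.7500
R=1: x+3/4x²=0 ⇒ x=−4/3=-1.3333; min R=1−1/(4·3/4)=0.6667>−1
Confirm numerically:
  x=-1.296: |R|=0.96371 <1
  x=-1.033: |R|=0.76732 <1
  x=-0.668: |R|=0.66667 <1
  x=-0.570: |R|=0.67368 <1
  x=-1.700: |R|=1.46750 >1
  x=-1.382: |R|=1.05044 >1
Stable set (-1.3333, 0).

left endpoint -1.3333.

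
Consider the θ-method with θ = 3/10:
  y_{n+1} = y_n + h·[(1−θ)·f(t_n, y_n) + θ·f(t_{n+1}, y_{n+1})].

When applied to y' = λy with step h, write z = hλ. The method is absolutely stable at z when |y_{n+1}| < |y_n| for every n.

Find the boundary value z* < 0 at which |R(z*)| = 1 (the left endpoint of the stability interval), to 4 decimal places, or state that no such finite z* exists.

With y'=λy (z=hλ):
  y_{n+1} = y_n + z·[7/10·y_n + 3/10·y_{n+1}] ⇒ (1 − 3/10z)y_{n+1} = (1 + 7/10z)y_n
  R(z) = (1 + 7/10z)/(1 − 3/10z).

Solve |R(x)|<1 on ℝ⁻.
x=-1.41: |R|=0.0091
R=−1: 1+7/10x = −1+3/10x ⇒ -2/5x=2 ⇒ x=2/(-2/5)=-5.0000
Confirm numerically:
  x=-3.644: |R|=0.74088 <1
  x=-2.658: |R|=0.47880 <1
  x=-2.035: |R|=0.26358 <1
  x=-5.585: |R|=1.08746 >1
  x=-5.539: |R|=1.08100 >1
  x=-5.420: |R|=1.06398 >1
Interval (-5.0000, 0).

left endpoint -5.0000.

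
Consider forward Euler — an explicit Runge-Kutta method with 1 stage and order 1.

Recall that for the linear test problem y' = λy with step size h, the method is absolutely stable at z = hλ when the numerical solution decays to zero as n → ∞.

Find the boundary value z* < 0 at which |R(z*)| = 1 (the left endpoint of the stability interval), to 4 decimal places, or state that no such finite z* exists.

left endpoint -2.0000.

Test eqn y'=λy, z=hλ:
  order 1, 1-stage ⇒ R(z)=1+z
  (e.g. R(-0.71)=0.29000, |R|=0.29000)

Need |R(x)|<1, x<0.
x=-0.71: |R|=0.2900
|R(-2.2)|=1.2000 |R(-2.19)|=1.1900 |R(-1.77)|=0.7700
Bisect:
  x_lo=-2.8921 |R|=1.8921  x_hi=-0.2876 |R|=0.7124
  mid=-1.58983 |R|=0.58983 →hi
  mid=-2.24096 |R|=1.24096 →lo
  mid=-1.91540 |R|=0.91540 →hi
  mid=-2.07818 |R|=1.07818 →lo
  mid=-1.99679 |R|=0.99679 →hi
  mid=-2.03748 |R|=1.03748 →lo
  mid=-2.01713 |R|=1.01713 →lo
  mid=-2.00696 |R|=1.00696 →lo
  mid=-2.00187 |R|=1.00187 →lo
  ...
  [-2.00013,-1.99997] ⇒ x*=-2.0000
So |R|<1 on (-2.0000, 0).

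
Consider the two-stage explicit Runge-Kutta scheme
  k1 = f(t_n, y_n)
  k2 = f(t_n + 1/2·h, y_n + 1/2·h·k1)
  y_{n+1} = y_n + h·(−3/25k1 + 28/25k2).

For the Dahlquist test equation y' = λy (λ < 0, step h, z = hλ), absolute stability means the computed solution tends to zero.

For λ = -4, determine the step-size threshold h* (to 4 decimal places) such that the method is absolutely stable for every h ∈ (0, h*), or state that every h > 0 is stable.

Set f=λy, z=hλ:
  k1=λy_n ⇒ h·k1=z·y_n;  k2=λ(1+1/2z)y_n ⇒ h·k2=z(1+1/2z)y_n
  y_{n+1}/y_n = 1 − 3/25z + 28/25z(1+1/2z) = 1 + z + 14/25z²
  so R(z) = 1 + z + 14/25z².

Solve |R(x)|<1 on ℝ⁻.
x=-1.43: |R|=0.7151
R=1: x+14/25x²=0 ⇒ x=−25/14=-1.7857; min R=1−1/(4·14/25)=0.5536>−1
Confirm numerically:
  x=-1.642: |R|=0.86785 <1
  x=-1.552: |R|=0.79687 <1
  x=-1.237: |R|=0.61989 <1
  x=-0.938: |R|=0.55471 <1
  x=-2.161: |R|=1.45416 >1
  x=-2.003: |R|=1.24373 >1
Interval (-1.7857, 0).

(-1.7857,0); λ=-4 ⇒ h* = (25/14)/4 = 0.4464.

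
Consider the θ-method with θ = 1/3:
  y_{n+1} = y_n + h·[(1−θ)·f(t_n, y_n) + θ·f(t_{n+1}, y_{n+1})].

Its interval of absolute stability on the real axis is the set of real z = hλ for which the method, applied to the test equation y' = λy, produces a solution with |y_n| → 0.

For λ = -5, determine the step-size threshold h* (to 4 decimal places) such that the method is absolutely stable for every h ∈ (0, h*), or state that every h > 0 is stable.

(-6.0000,0); λ=-5 ⇒ h* = (6)/5 = 1.2000.

With y'=λy (z=hλ):
  y_{n+1} = y_n + z·[2/3·y_n + 1/3·y_{n+1}] ⇒ (1 − 1/3z)y_{n+1} = (1 + 2/3z)y_n
  so R(z) = (1 + 2/3z)/(1 − 1/3z).

Solve |R(x)|<1 on ℝ⁻.
x=-1.25: |R|=0.1176
R=−1: 1+2/3x = −1+1/3x ⇒ -1/3x=2 ⇒ x=2/(-1/3)=-6.0000
Confirm numerically:
  x=-4.859: |R|=0.85482 <1
  x=-3.217: |R|=0.55236 <1
  x=-2.808: |R|=0.45041 <1
  x=-6.314: |R|=1.03371 >1
  x=-6.228: |R|=1.02471 >1
Stable set (-6.0000, 0).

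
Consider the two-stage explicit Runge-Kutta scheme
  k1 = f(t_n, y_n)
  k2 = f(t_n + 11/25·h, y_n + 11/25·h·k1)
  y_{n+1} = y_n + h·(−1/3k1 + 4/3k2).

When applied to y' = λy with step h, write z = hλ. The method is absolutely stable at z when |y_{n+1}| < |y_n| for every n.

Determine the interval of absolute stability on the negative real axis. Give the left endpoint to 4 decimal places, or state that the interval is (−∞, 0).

On y'=λy, z=hλ:
  k1=λy_n ⇒ h·k1=z·y_n;  k2=λ(1+11/25z)y_n ⇒ h·k2=z(1+11/25z)y_n
  y_{n+1}/y_n = 1 − 1/3z + 4/3z(1+11/25z) = 1 + z + 44/75z²
  R(z) = 1 + z + 44/75z².

Solve |R(x)|<1 on ℝ⁻.
x=-1.45: |R|=0.7835
R=1: x+44/75x²=0 ⇒ x=−75/44=-1.7045; min R=1−1/(4·44/75)=0.5739>−1
Confirm numerically:
  x=-1.334: |R|=0.71001 <1
  x=-0.707: |R|=0.58624 <1
  x=-2.192: |R|=1.62685 >1
  x=-1.881: |R|=1.19472 >1
  x=-1.763: |R|=1.06046 >1
So |R|<1 on (-1.7045, 0).

(-1.7045, 0).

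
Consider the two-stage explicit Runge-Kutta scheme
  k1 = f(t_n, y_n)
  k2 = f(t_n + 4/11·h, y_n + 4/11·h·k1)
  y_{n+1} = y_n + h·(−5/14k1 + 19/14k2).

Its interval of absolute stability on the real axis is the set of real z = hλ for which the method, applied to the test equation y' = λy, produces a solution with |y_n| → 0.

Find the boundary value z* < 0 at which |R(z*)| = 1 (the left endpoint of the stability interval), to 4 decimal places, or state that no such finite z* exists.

With y'=λy (z=hλ):
  k1=λy_n ⇒ h·k1=z·y_n;  k2=λ(1+4/11z)y_n ⇒ h·k2=z(1+4/11z)y_n
  y_{n+1}/y_n = 1 − 5/14z + 19/14z(1+4/11z) = 1 + z + 38/77z²
  Hence R(z) = 1 + z + 38/77z².

Need |R(x)|<1, x<0.
x=-0.98: |R|=0.4940
R=1: x+38/77x²=0 ⇒ x=−77/38=-2.0263; min R=1−1/(4·38/77)=0.4934>−1
Confirm numerically:
  x=-1.598: |R|=0.66222 <1
  x=-1.591: |R|=0.65820 <1
  x=-1.335: |R|=0.54454 <1
  x=-2.458: |R|=1.52365 >1
  x=-2.113: |R|=1.09039 >1
Interval (-2.0263, 0).

z* = -2.0263.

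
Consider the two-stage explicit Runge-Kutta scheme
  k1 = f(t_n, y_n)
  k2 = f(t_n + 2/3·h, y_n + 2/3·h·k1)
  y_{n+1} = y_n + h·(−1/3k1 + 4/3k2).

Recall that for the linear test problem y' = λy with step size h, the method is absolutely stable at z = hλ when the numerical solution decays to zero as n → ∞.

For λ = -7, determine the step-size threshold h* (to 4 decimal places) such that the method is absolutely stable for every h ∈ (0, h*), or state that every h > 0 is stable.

(-1.1250,0); λ=-7 ⇒ h* = (9/8)/7 = 0.1607.

With y'=λy (z=hλ):
  k1=λy_n ⇒ h·k1=z·y_n;  k2=λ(1+2/3z)y_n ⇒ h·k2=z(1+2/3z)y_n
  y_{n+1}/y_n = 1 − 1/3z + 4/3z(1+2/3z) = 1 + z + 8/9z²
  so R(z) = 1 + z + 8/9z².

Need |R(x)|<1, x<0.
x=-0.35: |R|=0.7589
R=1: x+8/9x²=0 ⇒ x=−9/8=-1.1250; min R=1−1/(4·8/9)=0.7188>−1
Confirm numerically:
  x=-0.797: |R|=0.76763 <1
  x=-0.466: |R|=0.72703 <1
  x=-0.458: |R|=0.72846 <1
  x=-1.683: |R|=1.83477 >1
  x=-1.268: |R|=1.16118 >1
  x=-1.242: |R|=1.12917 >1
So |R|<1 on (-1.1250, 0).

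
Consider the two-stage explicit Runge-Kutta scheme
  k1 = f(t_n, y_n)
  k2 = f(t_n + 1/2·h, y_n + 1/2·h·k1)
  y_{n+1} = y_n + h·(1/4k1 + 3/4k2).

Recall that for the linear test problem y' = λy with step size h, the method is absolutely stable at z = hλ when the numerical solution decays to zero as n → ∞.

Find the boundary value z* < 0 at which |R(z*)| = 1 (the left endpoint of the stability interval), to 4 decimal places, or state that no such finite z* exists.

On y'=λy, z=hλ:
  k1=λy_n ⇒ h·k1=z·y_n;  k2=λ(1+1/2z)y_n ⇒ h·k2=z(1+1/2z)y_n
  y_{n+1}/y_n = 1 + 1/4z + 3/4z(1+1/2z) = 1 + z + 3/8z²
  Hence R(z) = 1 + z + 3/8z².

Boundary: |R(x)|=1, x<0.
x=-1.1: |R|=0.3538
R=1: x+3/8x²=0 ⇒ x=−8/3=-2.6667; min R=1−1/(4·3/8)=0.3333>−1
Confirm numerically:
  x=-2.606: |R|=0.94071 <1
  x=-2.172: |R|=0.59709 <1
  x=-1.806: |R|=0.41711 <1
  x=-1.415: |R|=0.33583 <1
  x=-3.147: |R|=1.56685 >1
  x=-2.722: |R|=1.05648 >1
So |R|<1 on (-2.6667, 0).

z* = -2.6667.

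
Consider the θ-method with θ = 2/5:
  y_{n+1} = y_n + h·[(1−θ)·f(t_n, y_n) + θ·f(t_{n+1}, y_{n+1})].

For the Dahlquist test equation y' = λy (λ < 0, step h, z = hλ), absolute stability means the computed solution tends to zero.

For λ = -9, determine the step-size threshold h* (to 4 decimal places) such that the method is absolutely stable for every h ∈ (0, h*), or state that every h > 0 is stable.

(-10.0000,0); λ=-9 ⇒ h* = (10)/9 = 1.1111.

Set f=λy, z=hλ:
  y_{n+1} = y_n + z·[3/5·y_n + 2/5·y_{n+1}] ⇒ (1 − 2/5z)y_{n+1} = (1 + 3/5z)y_n
  so R(z) = (1 + 3/5z)/(1 − 2/5z).

Find x<0 with |R(x)|<1.
x=-0.57: |R|=0.5358
R=−1: 1+3/5x = −1+2/5x ⇒ -1/5x=2 ⇒ x=2/(-1/5)=-10.0000
Confirm numerically:
  x=-9.287: |R|=0.96975 <1
  x=-9.110: |R|=0.96167 <1
  x=-8.956: |R|=0.95443 <1
  x=-4.322: |R|=0.58385 <1
  x=-10.553: |R|=1.02118 >1
  x=-10.246: |R|=1.00965 >1
  x=-10.217: |R|=1.00853 >1
So |R|<1 on (-10.0000, 0).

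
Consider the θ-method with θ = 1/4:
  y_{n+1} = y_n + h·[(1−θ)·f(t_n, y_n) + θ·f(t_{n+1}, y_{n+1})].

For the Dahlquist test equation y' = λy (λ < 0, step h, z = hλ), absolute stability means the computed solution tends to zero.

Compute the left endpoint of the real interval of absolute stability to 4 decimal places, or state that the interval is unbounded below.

With y'=λy (z=hλ):
  y_{n+1} = y_n + z·[3/4·y_n + 1/4·y_{n+1}] ⇒ (1 − 1/4z)y_{n+1} = (1 + 3/4z)y_n
  ⇒ R(z) = (1 + 3/4z)/(1 − 1/4z).

Find x<0 with |R(x)|<1.
x=-1.38: |R|=0.0260
R=−1: 1+3/4x = −1+1/4x ⇒ -1/2x=2 ⇒ x=2/(-1/2)=-4.0000
Confirm numerically:
  x=-3.840: |R|=0.95918 <1
  x=-2.716: |R|=0.61763 <1
  x=-2.675: |R|=0.60300 <1
  x=-1.994: |R|=0.33066 <1
  x=-4.194: |R|=1.04735 >1
  x=-4.131: |R|=1.03222 >1
Stable set (-4.0000, 0).

left endpoint -4.0000.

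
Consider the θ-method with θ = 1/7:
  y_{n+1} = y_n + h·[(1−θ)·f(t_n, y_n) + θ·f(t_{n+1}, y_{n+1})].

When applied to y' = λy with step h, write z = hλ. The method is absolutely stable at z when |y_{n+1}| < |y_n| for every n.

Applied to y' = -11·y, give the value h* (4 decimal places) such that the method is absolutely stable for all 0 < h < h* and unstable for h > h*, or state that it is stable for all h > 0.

On y'=λy, z=hλ:
  y_{n+1} = y_n + z·[6/7·y_n + 1/7·y_{n+1}] ⇒ (1 − 1/7z)y_{n+1} = (1 + 6/7z)y_n
  ⇒ R(z) = (1 + 6/7z)/(1 − 1/7z).

Need |R(x)|<1, x<0.
x=-1.5: |R|=0.2353
R=−1: 1+6/7x = −1+1/7x ⇒ -5/7x=2 ⇒ x=2/(-5/7)=-2.8000
Confirm numerically:
  x=-2.442: |R|=0.81042 <1
  x=-2.356: |R|=0.76272 <1
  x=-1.910: |R|=0.50056 <1
  x=-1.710: |R|=0.37428 <1
  x=-3.007: |R|=1.10343 >1
  x=-2.880: |R|=1.04049 >1
So |R|<1 on (-2.8000, 0).

(-2.8000,0); λ=-11 ⇒ h* = (14/5)/11 = 0.2545.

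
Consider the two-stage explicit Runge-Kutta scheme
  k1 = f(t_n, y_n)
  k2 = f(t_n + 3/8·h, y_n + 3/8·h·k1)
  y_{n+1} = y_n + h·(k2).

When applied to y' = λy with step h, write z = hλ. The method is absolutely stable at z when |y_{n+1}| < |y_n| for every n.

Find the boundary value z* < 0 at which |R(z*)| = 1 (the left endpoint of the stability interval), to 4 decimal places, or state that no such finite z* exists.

Test eqn y'=λy, z=hλ:
  k1=λy_n ⇒ h·k1=z·y_n;  k2=λ(1+3/8z)y_n ⇒ h·k2=z(1+3/8z)y_n
  y_{n+1}/y_n = 1 + z(1+3/8z) = 1 + z + 3/8z²
  so R(z) = 1 + z + 3/8z².

Find x<0 with |R(x)|<1.
x=-1.5: |R|=0.3438
R=1: x+3/8x²=0 ⇒ x=−8/3=-2.6667; min R=1−1/(4·3/8)=0.3333>−1
Confirm numerically:
  x=-1.883: |R|=0.44663 <1
  x=-1.742: |R|=0.39596 <1
  x=-1.261: |R|=0.33530 <1
  x=-3.031: |R|=1.41411 >1
  x=-2.972: |R|=1.34029 >1
  x=-2.908: |R|=1.26317 >1
So |R|<1 on (-2.6667, 0).

left endpoint -2.6667.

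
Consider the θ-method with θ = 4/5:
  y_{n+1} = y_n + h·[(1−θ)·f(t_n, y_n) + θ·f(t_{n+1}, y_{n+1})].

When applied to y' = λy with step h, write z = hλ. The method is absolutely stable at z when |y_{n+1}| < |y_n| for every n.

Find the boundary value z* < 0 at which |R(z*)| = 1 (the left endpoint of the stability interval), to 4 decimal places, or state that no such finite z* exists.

unbounded; (−∞, 0).

On y'=λy, z=hλ:
  y_{n+1} = y_n + z·[1/5·y_n + 4/5·y_{n+1}] ⇒ (1 − 4/5z)y_{n+1} = (1 + 1/5z)y_n
  R(z) = (1 + 1/5z)/(1 − 4/5z).

Boundary: |R(x)|=1, x<0.
x=-1.66: |R|=0.2869
x=-2: |R|=0.2308
x=-10: |R|=0.1111
x=-100: |R|=0.2346
θ=4/5≥1/2 ⇒ |1+1/5x|<|1−4/5x| ∀x<0 ⇒ interval (−∞,0).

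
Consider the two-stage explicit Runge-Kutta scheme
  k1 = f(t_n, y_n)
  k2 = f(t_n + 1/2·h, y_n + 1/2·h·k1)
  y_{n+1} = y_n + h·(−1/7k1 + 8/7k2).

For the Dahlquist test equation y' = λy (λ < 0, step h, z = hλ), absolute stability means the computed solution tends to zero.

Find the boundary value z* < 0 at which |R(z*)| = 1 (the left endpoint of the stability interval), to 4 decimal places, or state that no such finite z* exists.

With y'=λy (z=hλ):
  k1=λy_n ⇒ h·k1=z·y_n;  k2=λ(1+1/2z)y_n ⇒ h·k2=z(1+1/2z)y_n
  y_{n+1}/y_n = 1 − 1/7z + 8/7z(1+1/2z) = 1 + z + 4/7z²
  ⇒ R(z) = 1 + z + 4/7z².

Boundary: |R(x)|=1, x<0.
x=-0.99: |R|=0.5701
R=1: x+4/7x²=0 ⇒ x=−7/4=-1.7500; min R=1−1/(4·4/7)=0.5625>−1
Confirm numerically:
  x=-1.572: |R|=0.84011 <1
  x=-1.031: |R|=0.57641 <1
  x=-0.981: |R|=0.56892 <1
  x=-2.255: |R|=1.65073 >1
  x=-2.131: |R|=1.46395 >1
So |R|<1 on (-1.7500, 0).

left endpoint -1.7500.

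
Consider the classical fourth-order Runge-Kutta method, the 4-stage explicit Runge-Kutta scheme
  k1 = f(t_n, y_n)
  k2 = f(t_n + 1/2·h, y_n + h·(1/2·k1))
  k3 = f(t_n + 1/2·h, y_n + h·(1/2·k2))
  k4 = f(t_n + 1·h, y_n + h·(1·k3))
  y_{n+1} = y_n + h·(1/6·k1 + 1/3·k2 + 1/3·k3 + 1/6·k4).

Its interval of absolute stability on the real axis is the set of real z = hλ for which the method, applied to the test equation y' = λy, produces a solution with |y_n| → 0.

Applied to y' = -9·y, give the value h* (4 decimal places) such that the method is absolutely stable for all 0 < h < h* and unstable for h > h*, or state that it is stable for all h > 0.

On y'=λy, z=hλ:
  order 4, 4-stage ⇒ R(z)=1+z+z^2/2+z^3/6+z^4/24
  (e.g. R(-1.76)=0.27997, |R|=0.27997)

Need |R(x)|<1, x<0.
x=-1.76: |R|=0.2800
|R(-1.56)|=0.2708 |R(-1.32)|=0.2944 |R(-0.82)|=0.4431
Bisect:
  x_lo=-3.3087 |R|=2.1217  x_hi=-0.3260 |R|=0.7218
  mid=-1.81737 |R|=0.28816 →hi
  mid=-2.56304 |R|=0.71346 →hi
  mid=-2.93588 |R|=1.25180 →lo
  mid=-2.74946 |R|=0.94730 →hi
  mid=-2.84267 |R|=1.09000 →lo
  mid=-2.79606 |R|=1.01636 →lo
  mid=-2.77276 |R|=0.98127 →hi
  mid=-2.78441 |R|=0.99867 →hi
  mid=-2.79024 |R|=1.00748 →lo
  mid=-2.78732 |R|=1.00307 →lo
  ...
  [-2.78532,-2.78514] ⇒ x*=-2.7853
So |R|<1 on (-2.7853, 0).

(-2.7853,0); λ=-9 ⇒ h* = 0.3095.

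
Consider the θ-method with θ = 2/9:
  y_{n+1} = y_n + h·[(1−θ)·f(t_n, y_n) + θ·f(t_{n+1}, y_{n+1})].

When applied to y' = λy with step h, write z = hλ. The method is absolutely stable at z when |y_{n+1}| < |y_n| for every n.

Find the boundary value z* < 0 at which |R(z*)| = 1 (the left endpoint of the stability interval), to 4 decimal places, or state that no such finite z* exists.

Test eqn y'=λy, z=hλ:
  y_{n+1} = y_n + z·[7/9·y_n + 2/9·y_{n+1}] ⇒ (1 − 2/9z)y_{n+1} = (1 + 7/9z)y_n
  Hence R(z) = (1 + 7/9z)/(1 − 2/9z).

Boundary: |R(x)|=1, x<0.
x=-0.8: |R|=0.3208
R=−1: 1+7/9x = −1+2/9x ⇒ -5/9x=2 ⇒ x=2/(-5/9)=-3.6000
Confirm numerically:
  x=-3.273: |R|=0.89483 <1
  x=-1.996: |R|=0.38270 <1
  x=-1.509: |R|=0.13005 <1
  x=-4.053: |R|=1.13241 >1
  x=-3.938: |R|=1.10014 >1
  x=-3.774: |R|=1.05257 >1
Stable set (-3.6000, 0).

z* = -3.6000.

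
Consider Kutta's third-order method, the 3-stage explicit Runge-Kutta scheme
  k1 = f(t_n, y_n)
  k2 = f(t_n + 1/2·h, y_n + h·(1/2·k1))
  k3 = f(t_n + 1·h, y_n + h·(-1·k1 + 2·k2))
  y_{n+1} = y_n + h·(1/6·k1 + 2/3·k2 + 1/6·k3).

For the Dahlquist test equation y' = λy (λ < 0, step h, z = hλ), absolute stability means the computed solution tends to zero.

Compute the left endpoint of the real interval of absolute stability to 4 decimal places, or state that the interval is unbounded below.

left endpoint -2.5127.

Test eqn y'=λy, z=hλ:
  order 3, 3-stage ⇒ R(z)=1+z+z^2/2+z^3/6
  (e.g. R(-0.56)=0.56753, |R|=0.56753)

Need |R(x)|<1, x<0.
x=-0.56: |R|=0.5675
|R(-2.81)|=1.5600 |R(-2.33)|=0.7238 |R(-0.9)|=0.3835
Bisect:
  x_lo=-2.9096 |R|=1.7821  x_hi=-0.1833 |R|=0.8325
  mid=-1.54644 |R|=0.03292 →hi
  mid=-2.22803 |R|=0.58934 →hi
  mid=-2.56883 |R|=1.09462 →lo
  mid=-2.39843 |R|=0.82168 →hi
  mid=-2.48363 |R|=0.95276 →hi
  mid=-2.52623 |R|=1.02230 →lo
  mid=-2.50493 |R|=0.98719 →hi
  mid=-2.51558 |R|=1.00466 →lo
  mid=-2.51025 |R|=0.99591 →hi
  mid=-2.51291 |R|=1.00028 →lo
  ...
  [-2.51275,-2.51258] ⇒ x*=-2.5127
So |R|<1 on (-2.5127, 0).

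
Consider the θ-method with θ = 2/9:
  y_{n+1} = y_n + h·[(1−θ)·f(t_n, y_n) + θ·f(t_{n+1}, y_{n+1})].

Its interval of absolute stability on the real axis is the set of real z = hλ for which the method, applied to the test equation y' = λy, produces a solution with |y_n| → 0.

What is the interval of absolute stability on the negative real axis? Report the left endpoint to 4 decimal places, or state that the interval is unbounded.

z∈(-3.6000,0).

Test eqn y'=λy, z=hλ:
  y_{n+1} = y_n + z·[7/9·y_n + 2/9·y_{n+1}] ⇒ (1 − 2/9z)y_{n+1} = (1 + 7/9z)y_n
  R(z) = (1 + 7/9z)/(1 − 2/9z).

Find x<0 with |R(x)|<1.
x=-1.49: |R|=0.1194
R=−1: 1+7/9x = −1+2/9x ⇒ -5/9x=2 ⇒ x=2/(-5/9)=-3.6000
Confirm numerically:
  x=-3.410: |R|=0.93995 <1
  x=-3.124: |R|=0.84391 <1
  x=-2.306: |R|=0.52468 <1
  x=-2.070: |R|=0.41781 <1
  x=-4.130: |R|=1.15353 >1
  x=-3.659: |R|=1.01808 >1
So |R|<1 on (-3.6000, 0).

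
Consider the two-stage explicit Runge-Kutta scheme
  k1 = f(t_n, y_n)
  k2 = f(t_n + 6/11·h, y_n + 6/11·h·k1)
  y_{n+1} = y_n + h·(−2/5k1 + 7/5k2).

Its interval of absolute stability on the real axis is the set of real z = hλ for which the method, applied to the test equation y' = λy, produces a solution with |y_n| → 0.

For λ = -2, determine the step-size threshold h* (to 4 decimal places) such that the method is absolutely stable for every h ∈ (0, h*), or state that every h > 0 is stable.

With y'=λy (z=hλ):
  k1=λy_n ⇒ h·k1=z·y_n;  k2=λ(1+6/11z)y_n ⇒ h·k2=z(1+6/11z)y_n
  y_{n+1}/y_n = 1 − 2/5z + 7/5z(1+6/11z) = 1 + z + 42/55z²
  Hence R(z) = 1 + z + 42/55z².

Need |R(x)|<1, x<0.
x=-0.74: |R|=0.6782
R=1: x+42/55x²=0 ⇒ x=−55/42=-1.3095; min R=1−1/(4·42/55)=0.6726>−1
Confirm numerically:
  x=-1.282: |R|=0.97305 <1
  x=-1.030: |R|=0.78014 <1
  x=-0.928: |R|=0.72963 <1
  x=-0.677: |R|=0.67300 <1
  x=-1.821: |R|=1.71125 >1
  x=-1.752: |R|=1.59198 >1
  x=-1.716: |R|=1.53265 >1
So |R|<1 on (-1.3095, 0).

(-1.3095,0); λ=-2 ⇒ h* = (55/42)/2 = 0.6548.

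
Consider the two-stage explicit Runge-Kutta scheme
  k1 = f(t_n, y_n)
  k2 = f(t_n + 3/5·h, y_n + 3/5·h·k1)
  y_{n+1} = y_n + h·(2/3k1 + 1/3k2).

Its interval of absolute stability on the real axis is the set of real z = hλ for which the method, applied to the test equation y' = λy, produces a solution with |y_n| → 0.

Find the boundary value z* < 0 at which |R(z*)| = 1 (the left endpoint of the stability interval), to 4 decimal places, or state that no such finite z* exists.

left endpoint -5.0000.

Test eqn y'=λy, z=hλ:
  k1=λy_n ⇒ h·k1=z·y_n;  k2=λ(1+3/5z)y_n ⇒ h·k2=z(1+3/5z)y_n
  y_{n+1}/y_n = 1 + 2/3z + 1/3z(1+3/5z) = 1 + z + 1/5z²
  Hence R(z) = 1 + z + 1/5z².

Need |R(x)|<1, x<0.
x=-1.27: |R|=0.0526
R=1: x+1/5x²=0 ⇒ x=−5=-5.0000; min R=1−1/(4·1/5)=-0.2500>−1
Confirm numerically:
  x=-3.958: |R|=0.17515 <1
  x=-3.772: |R|=0.07360 <1
  x=-3.415: |R|=0.08255 <1
  x=-2.396: |R|=0.24784 <1
  x=-5.422: |R|=1.45762 >1
  x=-5.144: |R|=1.14815 >1
So |R|<1 on (-5.0000, 0).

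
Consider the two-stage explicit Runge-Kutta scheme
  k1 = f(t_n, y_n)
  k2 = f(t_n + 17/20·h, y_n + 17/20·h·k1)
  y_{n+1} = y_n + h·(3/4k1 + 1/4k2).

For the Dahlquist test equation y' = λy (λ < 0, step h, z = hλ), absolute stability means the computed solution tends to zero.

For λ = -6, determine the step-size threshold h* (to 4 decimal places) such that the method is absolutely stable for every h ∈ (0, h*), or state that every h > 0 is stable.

With y'=λy (z=hλ):
  k1=λy_n ⇒ h·k1=z·y_n;  k2=λ(1+17/20z)y_n ⇒ h·k2=z(1+17/20z)y_n
  y_{n+1}/y_n = 1 + 3/4z + 1/4z(1+17/20z) = 1 + z + 17/80z²
  Hence R(z) = 1 + z + 17/80z².

Find x<0 with |R(x)|<1.
x=-1.4: |R|=0.0165
R=1: x+17/80x²=0 ⇒ x=−80/17=-4.7059; min R=1−1/(4·17/80)=-0.1765>−1
Confirm numerically:
  x=-3.821: |R|=0.28151 <1
  x=-2.941: |R|=0.10299 <1
  x=-2.306: |R|=0.17600 <1
  x=-5.176: |R|=1.51708 >1
  x=-4.937: |R|=1.24247 >1
  x=-4.747: |R|=1.04148 >1
Stable set (-4.7059, 0).

(-4.7059,0); λ=-6 ⇒ h* = (80/17)/6 = 0.7843.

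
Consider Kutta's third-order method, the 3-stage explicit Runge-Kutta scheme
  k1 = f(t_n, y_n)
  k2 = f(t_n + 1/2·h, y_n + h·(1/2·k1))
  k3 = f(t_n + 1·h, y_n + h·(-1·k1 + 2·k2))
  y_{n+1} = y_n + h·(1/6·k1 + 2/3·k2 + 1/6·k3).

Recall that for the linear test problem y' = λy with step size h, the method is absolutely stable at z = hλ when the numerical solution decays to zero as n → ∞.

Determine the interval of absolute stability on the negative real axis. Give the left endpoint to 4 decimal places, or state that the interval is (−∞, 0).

z∈(-2.5127,0).

With y'=λy (z=hλ):
  order 3, 3-stage ⇒ R(z)=1+z+z^2/2+z^3/6
  (e.g. R(-1.7)=-0.07383, |R|=0.07383)

Need |R(x)|<1, x<0.
x=-1.7: |R|=0.0738
|R(-2.28)|=0.6562 |R(-0.89)|=0.3886 |R(-0.55)|=0.5735
Bisect:
  x_lo=-3.0589 |R|=2.1507  x_hi=-0.1330 |R|=0.8754
  mid=-1.59595 |R|=0.00008 →hi
  mid=-2.32742 |R|=0.72020 →hi
  mid=-2.69315 |R|=1.32222 →lo
  mid=-2.51029 |R|=0.99596 →hi
  mid=-2.60172 |R|=1.15240 →lo
  mid=-2.55600 |R|=1.07255 →lo
  mid=-2.53314 |R|=1.03386 →lo
  mid=-2.52172 |R|=1.01481 →lo
  ...
  [-2.51279,-2.51261] ⇒ x*=-2.5127
Interval (-2.5127, 0).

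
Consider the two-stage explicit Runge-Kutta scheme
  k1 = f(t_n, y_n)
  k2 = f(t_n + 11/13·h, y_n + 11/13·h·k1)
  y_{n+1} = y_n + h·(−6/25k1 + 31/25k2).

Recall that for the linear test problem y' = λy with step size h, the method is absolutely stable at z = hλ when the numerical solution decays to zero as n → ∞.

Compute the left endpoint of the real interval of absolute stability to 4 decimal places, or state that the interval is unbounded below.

left endpoint -0.9531.

Set f=λy, z=hλ:
  k1=λy_n ⇒ h·k1=z·y_n;  k2=λ(1+11/13z)y_n ⇒ h·k2=z(1+11/13z)y_n
  y_{n+1}/y_n = 1 − 6/25z + 31/25z(1+11/13z) = 1 + z + 341/325z²
  R(z) = 1 + z + 341/325z².

Boundary: |R(x)|=1, x<0.
x=-0.42: |R|=0.7651
R=1: x+341/325x²=0 ⇒ x=−325/341=-0.9531; min R=1−1/(4·341/325)=0.7617>−1
Confirm numerically:
  x=-0.892: |R|=0.94284 <1
  x=-0.804: |R|=0.87424 <1
  x=-0.580: |R|=0.77296 <1
  x=-0.421: |R|=0.76497 <1
  x=-1.518: |R|=1.89977 >1
  x=-1.388: |R|=1.63339 >1
  x=-1.085: |R|=1.15018 >1
So |R|<1 on (-0.9531, 0).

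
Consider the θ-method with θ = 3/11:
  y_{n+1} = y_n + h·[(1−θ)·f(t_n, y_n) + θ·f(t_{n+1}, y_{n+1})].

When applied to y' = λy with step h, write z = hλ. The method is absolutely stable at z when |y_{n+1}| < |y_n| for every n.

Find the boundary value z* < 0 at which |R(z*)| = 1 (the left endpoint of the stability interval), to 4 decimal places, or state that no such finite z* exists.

left endpoint -4.4000.

Test eqn y'=λy, z=hλ:
  y_{n+1} = y_n + z·[8/11·y_n + 3/11·y_{n+1}] ⇒ (1 − 3/11z)y_{n+1} = (1 + 8/11z)y_n
  Hence R(z) = (1 + 8/11z)/(1 − 3/11z).

Find x<0 with |R(x)|<1.
x=-0.51: |R|=0.5523
R=−1: 1+8/11x = −1+3/11x ⇒ -5/11x=2 ⇒ x=2/(-5/11)=-4.4000
Confirm numerically:
  x=-4.052: |R|=0.92486 <1
  x=-4.041: |R|=0.92237 <1
  x=-2.774: |R|=0.57924 <1
  x=-1.788: |R|=0.20191 <1
  x=-4.829: |R|=1.08416 >1
  x=-4.675: |R|=1.05495 >1
So |R|<1 on (-4.4000, 0).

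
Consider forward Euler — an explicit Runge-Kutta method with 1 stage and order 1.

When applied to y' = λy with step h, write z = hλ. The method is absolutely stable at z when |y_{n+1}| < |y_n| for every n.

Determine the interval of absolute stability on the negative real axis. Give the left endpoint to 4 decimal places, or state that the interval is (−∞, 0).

Test eqn y'=λy, z=hλ:
  order 1, 1-stage ⇒ R(z)=1+z
  (e.g. R(-0.49)=0.51000, |R|=0.51000)

Boundary: |R(x)|=1, x<0.
x=-0.49: |R|=0.5100
|R(-1.3)|=0.3000 |R(-1.16)|=0.1600 |R(-0.54)|=0.4600
Bisect:
  x_lo=-2.7263 |R|=1.7263  x_hi=-0.0930 |R|=0.9070
  mid=-1.40962 |R|=0.40962 →hi
  mid=-2.06794 |R|=1.06794 →lo
  mid=-1.73878 |R|=0.73878 →hi
  mid=-1.90336 |R|=0.90336 →hi
  mid=-1.98565 |R|=0.98565 →hi
  mid=-2.02680 |R|=1.02680 →lo
  mid=-2.00623 |R|=1.00623 →lo
  mid=-1.99594 |R|=0.99594 →hi
  ...
  [-2.00012,-1.99996] ⇒ x*=-2.0000
So |R|<1 on (-2.0000, 0).

(-2.0000, 0).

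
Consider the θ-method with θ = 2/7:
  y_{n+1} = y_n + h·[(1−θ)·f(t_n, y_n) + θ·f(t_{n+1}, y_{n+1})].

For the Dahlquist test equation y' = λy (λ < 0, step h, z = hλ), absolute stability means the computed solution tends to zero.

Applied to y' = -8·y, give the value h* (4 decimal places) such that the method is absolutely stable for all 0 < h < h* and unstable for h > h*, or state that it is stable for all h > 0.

On y'=λy, z=hλ:
  y_{n+1} = y_n + z·[5/7·y_n + 2/7·y_{n+1}] ⇒ (1 − 2/7z)y_{n+1} = (1 + 5/7z)y_n
  ⇒ R(z) = (1 + 5/7z)/(1 − 2/7z).

Solve |R(x)|<1 on ℝ⁻.
x=-1.36: |R|=0.0206
R=−1: 1+5/7x = −1+2/7x ⇒ -3/7x=2 ⇒ x=2/(-3/7)=-4.6667
Confirm numerically:
  x=-4.445: |R|=0.95815 <1
  x=-3.986: |R|=0.86361 <1
  x=-3.210: |R|=0.67437 <1
  x=-1.984: |R|=0.26623 <1
  x=-4.995: |R|=1.05798 >1
  x=-4.958: |R|=1.05167 >1
So |R|<1 on (-4.6667, 0).

(-4.6667,0); λ=-8 ⇒ h* = (14/3)/8 = 0.5833.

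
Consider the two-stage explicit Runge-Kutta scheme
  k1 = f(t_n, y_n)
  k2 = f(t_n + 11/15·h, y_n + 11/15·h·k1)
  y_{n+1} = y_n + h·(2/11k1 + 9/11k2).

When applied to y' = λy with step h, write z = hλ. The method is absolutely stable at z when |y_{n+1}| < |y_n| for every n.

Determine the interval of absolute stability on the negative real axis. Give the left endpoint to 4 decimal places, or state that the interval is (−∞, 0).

Set f=λy, z=hλ:
  k1=λy_n ⇒ h·k1=z·y_n;  k2=λ(1+11/15z)y_n ⇒ h·k2=z(1+11/15z)y_n
  y_{n+1}/y_n = 1 + 2/11z + 9/11z(1+11/15z) = 1 + z + 3/5z²
  so R(z) = 1 + z + 3/5z².

Solve |R(x)|<1 on ℝ⁻.
x=-1.54: |R|=0.8830
R=1: x+3/5x²=0 ⇒ x=−5/3=-1.6667; min R=1−1/(4·3/5)=0.5833>−1
Confirm numerically:
  x=-1.514: |R|=0.86132 <1
  x=-1.333: |R|=0.73313 <1
  x=-1.104: |R|=0.62729 <1
  x=-0.776: |R|=0.58531 <1
  x=-2.213: |R|=1.72542 >1
  x=-1.985: |R|=1.37914 >1
  x=-1.723: |R|=1.05824 >1
So |R|<1 on (-1.6667, 0).

(-1.6667, 0).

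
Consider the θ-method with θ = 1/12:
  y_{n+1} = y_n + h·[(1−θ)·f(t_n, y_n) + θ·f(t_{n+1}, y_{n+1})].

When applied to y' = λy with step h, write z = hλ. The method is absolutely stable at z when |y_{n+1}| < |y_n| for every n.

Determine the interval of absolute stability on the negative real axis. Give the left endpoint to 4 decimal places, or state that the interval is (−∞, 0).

z∈(-2.4000,0).

With y'=λy (z=hλ):
  y_{n+1} = y_n + z·[11/12·y_n + 1/12·y_{n+1}] ⇒ (1 − 1/12z)y_{n+1} = (1 + 11/12z)y_n
  Hence R(z) = (1 + 11/12z)/(1 − 1/12z).

Need |R(x)|<1, x<0.
x=-1.13: |R|=0.0327
R=−1: 1+11/12x = −1+1/12x ⇒ -5/6x=2 ⇒ x=2/(-5/6)=-2.4000
Confirm numerically:
  x=-2.093: |R|=0.78216 <1
  x=-1.897: |R|=0.63805 <1
  x=-1.639: |R|=0.44204 <1
  x=-1.524: |R|=0.35226 <1
  x=-2.899: |R|=1.33492 >1
  x=-2.855: |R|=1.30629 >1
  x=-2.707: |R|=1.20874 >1
Stable set (-2.4000, 0).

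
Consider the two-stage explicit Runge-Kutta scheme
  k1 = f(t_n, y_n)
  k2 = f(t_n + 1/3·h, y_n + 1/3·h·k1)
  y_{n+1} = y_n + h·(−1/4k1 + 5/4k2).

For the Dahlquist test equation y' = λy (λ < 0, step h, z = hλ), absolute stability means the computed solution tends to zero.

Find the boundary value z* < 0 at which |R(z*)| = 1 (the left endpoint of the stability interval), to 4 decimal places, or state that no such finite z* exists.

z* = -2.4000.

Set f=λy, z=hλ:
  k1=λy_n ⇒ h·k1=z·y_n;  k2=λ(1+1/3z)y_n ⇒ h·k2=z(1+1/3z)y_n
  y_{n+1}/y_n = 1 − 1/4z + 5/4z(1+1/3z) = 1 + z + 5/12z²
  Hence R(z) = 1 + z + 5/12z².

Find x<0 with |R(x)|<1.
x=-1.29: |R|=0.4034
R=1: x+5/12x²=0 ⇒ x=−12/5=-2.4000; min R=1−1/(4·5/12)=0.4000>−1
Confirm numerically:
  x=-2.098: |R|=0.73600 <1
  x=-1.486: |R|=0.43408 <1
  x=-1.431: |R|=0.42223 <1
  x=-1.231: |R|=0.40040 <1
  x=-2.986: |R|=1.72908 >1
  x=-2.911: |R|=1.61980 >1
So |R|<1 on (-2.4000, 0).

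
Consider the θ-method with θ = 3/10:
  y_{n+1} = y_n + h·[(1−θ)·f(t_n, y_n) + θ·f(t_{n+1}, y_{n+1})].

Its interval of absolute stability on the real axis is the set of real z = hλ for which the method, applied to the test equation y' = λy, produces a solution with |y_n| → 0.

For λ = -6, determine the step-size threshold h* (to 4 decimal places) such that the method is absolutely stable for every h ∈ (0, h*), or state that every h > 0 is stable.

(-5.0000,0); λ=-6 ⇒ h* = (5)/6 = 0.8333.

Set f=λy, z=hλ:
  y_{n+1} = y_n + z·[7/10·y_n + 3/10·y_{n+1}] ⇒ (1 − 3/10z)y_{n+1} = (1 + 7/10z)y_n
  so R(z) = (1 + 7/10z)/(1 − 3/10z).

Find x<0 with |R(x)|<1.
x=-1.66: |R|=0.1081
R=−1: 1+7/10x = −1+3/10x ⇒ -2/5x=2 ⇒ x=2/(-2/5)=-5.0000
Confirm numerically:
  x=-4.202: |R|=0.85880 <1
  x=-3.857: |R|=0.78805 <1
  x=-2.170: |R|=0.31435 <1
  x=-5.421: |R|=1.06412 >1
  x=-5.131: |R|=1.02064 >1
  x=-5.076: |R|=1.01205 >1
Stable set (-5.0000, 0).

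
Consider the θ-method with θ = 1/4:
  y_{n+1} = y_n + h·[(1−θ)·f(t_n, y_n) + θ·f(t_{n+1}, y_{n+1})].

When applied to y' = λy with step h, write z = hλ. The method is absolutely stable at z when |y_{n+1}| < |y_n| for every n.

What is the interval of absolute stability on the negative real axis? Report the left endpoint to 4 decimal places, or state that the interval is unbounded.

(-4.0000, 0).

With y'=λy (z=hλ):
  y_{n+1} = y_n + z·[3/4·y_n + 1/4·y_{n+1}] ⇒ (1 − 1/4z)y_{n+1} = (1 + 3/4z)y_n
  R(z) = (1 + 3/4z)/(1 − 1/4z).

Find x<0 with |R(x)|<1.
x=-0.88: |R|=0.2787
R=−1: 1+3/4x = −1+1/4x ⇒ -1/2x=2 ⇒ x=2/(-1/2)=-4.0000
Confirm numerically:
  x=-3.365: |R|=0.82756 <1
  x=-2.554: |R|=0.55874 <1
  x=-2.336: |R|=0.47475 <1
  x=-4.387: |R|=1.09229 >1
  x=-4.209: |R|=1.05092 >1
Interval (-4.0000, 0).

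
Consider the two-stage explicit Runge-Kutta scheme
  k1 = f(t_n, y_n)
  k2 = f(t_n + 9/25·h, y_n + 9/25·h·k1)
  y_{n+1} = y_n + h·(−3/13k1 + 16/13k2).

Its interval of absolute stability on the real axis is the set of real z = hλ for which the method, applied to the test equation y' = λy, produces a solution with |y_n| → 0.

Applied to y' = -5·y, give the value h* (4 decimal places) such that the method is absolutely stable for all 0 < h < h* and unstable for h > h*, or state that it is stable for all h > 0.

(-2.2569,0); λ=-5 ⇒ h* = (325/144)/5 = 0.4514.

On y'=λy, z=hλ:
  k1=λy_n ⇒ h·k1=z·y_n;  k2=λ(1+9/25z)y_n ⇒ h·k2=z(1+9/25z)y_n
  y_{n+1}/y_n = 1 − 3/13z + 16/13z(1+9/25z) = 1 + z + 144/325z²
  Hence R(z) = 1 + z + 144/325z².

Boundary: |R(x)|=1, x<0.
x=-0.79: |R|=0.4865
R=1: x+144/325x²=0 ⇒ x=−325/144=-2.2569; min R=1−1/(4·144/325)=0.4358>−1
Confirm numerically:
  x=-1.959: |R|=0.74139 <1
  x=-1.784: |R|=0.62616 <1
  x=-1.617: |R|=0.54151 <1
  x=-1.284: |R|=0.44648 <1
  x=-2.707: |R|=1.53980 >1
  x=-2.311: |R|=1.05535 >1
Stable set (-2.2569, 0).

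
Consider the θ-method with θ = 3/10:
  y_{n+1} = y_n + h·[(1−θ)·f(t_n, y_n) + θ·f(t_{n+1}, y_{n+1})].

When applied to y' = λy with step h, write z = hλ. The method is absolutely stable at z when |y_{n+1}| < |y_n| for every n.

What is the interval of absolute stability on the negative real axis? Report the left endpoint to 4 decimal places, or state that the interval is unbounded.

(-5.0000, 0).

Test eqn y'=λy, z=hλ:
  y_{n+1} = y_n + z·[7/10·y_n + 3/10·y_{n+1}] ⇒ (1 − 3/10z)y_{n+1} = (1 + 7/10z)y_n
  ⇒ R(z) = (1 + 7/10z)/(1 − 3/10z).

Find x<0 with |R(x)|<1.
x=-1.68: |R|=0.1170
R=−1: 1+7/10x = −1+3/10x ⇒ -2/5x=2 ⇒ x=2/(-2/5)=-5.0000
Confirm numerically:
  x=-4.976: |R|=0.99615 <1
  x=-4.916: |R|=0.98642 <1
  x=-3.931: |R|=0.80379 <1
  x=-2.017: |R|=0.25662 <1
  x=-5.532: |R|=1.08001 >1
  x=-5.276: |R|=1.04274 >1
So |R|<1 on (-5.0000, 0).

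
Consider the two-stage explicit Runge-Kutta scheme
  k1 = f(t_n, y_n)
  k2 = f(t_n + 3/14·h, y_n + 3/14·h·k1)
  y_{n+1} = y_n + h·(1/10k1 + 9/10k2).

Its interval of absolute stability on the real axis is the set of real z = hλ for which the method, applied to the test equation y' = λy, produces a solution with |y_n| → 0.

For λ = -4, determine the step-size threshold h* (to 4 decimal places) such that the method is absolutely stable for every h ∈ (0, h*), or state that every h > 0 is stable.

(-5.1852,0); λ=-4 ⇒ h* = (140/27)/4 = 1.2963.

With y'=λy (z=hλ):
  k1=λy_n ⇒ h·k1=z·y_n;  k2=λ(1+3/14z)y_n ⇒ h·k2=z(1+3/14z)y_n
  y_{n+1}/y_n = 1 + 1/10z + 9/10z(1+3/14z) = 1 + z + 27/140z²
  so R(z) = 1 + z + 27/140z².

Need |R(x)|<1, x<0.
x=-0.66: |R|=0.4240
R=1: x+27/140x²=0 ⇒ x=−140/27=-5.1852; min R=1−1/(4·27/140)=-0.2963>−1
Confirm numerically:
  x=-5.138: |R|=0.95324 <1
  x=-3.058: |R|=0.25452 <1
  x=-2.912: |R|=0.27662 <1
  x=-5.688: |R|=1.55157 >1
  x=-5.329: |R|=1.14780 >1
Stable set (-5.1852, 0).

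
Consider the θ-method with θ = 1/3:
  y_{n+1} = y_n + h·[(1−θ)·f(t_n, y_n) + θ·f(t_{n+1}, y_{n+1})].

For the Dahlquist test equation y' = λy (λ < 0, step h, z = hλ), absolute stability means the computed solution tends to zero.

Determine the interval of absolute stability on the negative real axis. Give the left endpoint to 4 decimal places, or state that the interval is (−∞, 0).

z∈(-6.0000,0).

Set f=λy, z=hλ:
  y_{n+1} = y_n + z·[2/3·y_n + 1/3·y_{n+1}] ⇒ (1 − 1/3z)y_{n+1} = (1 + 2/3z)y_n
  R(z) = (1 + 2/3z)/(1 − 1/3z).

Boundary: |R(x)|=1, x<0.
x=-1.21: |R|=0.1378
R=−1: 1+2/3x = −1+1/3x ⇒ -1/3x=2 ⇒ x=2/(-1/3)=-6.0000
Confirm numerically:
  x=-5.380: |R|=0.92601 <1
  x=-4.736: |R|=0.83661 <1
  x=-3.957: |R|=0.70634 <1
  x=-6.577: |R|=1.06025 >1
  x=-6.084: |R|=1.00925 >1
So |R|<1 on (-6.0000, 0).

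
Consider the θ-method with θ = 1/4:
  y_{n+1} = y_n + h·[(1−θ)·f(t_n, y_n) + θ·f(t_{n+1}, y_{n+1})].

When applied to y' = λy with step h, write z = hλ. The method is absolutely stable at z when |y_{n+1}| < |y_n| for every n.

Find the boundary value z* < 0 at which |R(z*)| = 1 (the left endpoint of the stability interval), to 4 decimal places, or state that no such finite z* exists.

z* = -4.0000.

Test eqn y'=λy, z=hλ:
  y_{n+1} = y_n + z·[3/4·y_n + 1/4·y_{n+1}] ⇒ (1 − 1/4z)y_{n+1} = (1 + 3/4z)y_n
  R(z) = (1 + 3/4z)/(1 − 1/4z).

Solve |R(x)|<1 on ℝ⁻.
x=-1.75: |R|=0.2174
R=−1: 1+3/4x = −1+1/4x ⇒ -1/2x=2 ⇒ x=2/(-1/2)=-4.0000
Confirm numerically:
  x=-2.843: |R|=0.66184 <1
  x=-2.256: |R|=0.44246 <1
  x=-1.818: |R|=0.24991 <1
  x=-1.702: |R|=0.19397 <1
  x=-4.397: |R|=1.09456 >1
  x=-4.106: |R|=1.02615 >1
Stable set (-4.0000, 0).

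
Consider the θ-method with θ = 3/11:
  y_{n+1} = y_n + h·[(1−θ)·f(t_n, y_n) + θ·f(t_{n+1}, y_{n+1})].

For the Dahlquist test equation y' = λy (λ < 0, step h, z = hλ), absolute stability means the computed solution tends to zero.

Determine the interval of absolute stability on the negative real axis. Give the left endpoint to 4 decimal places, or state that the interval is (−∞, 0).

On y'=λy, z=hλ:
  y_{n+1} = y_n + z·[8/11·y_n + 3/11·y_{n+1}] ⇒ (1 − 3/11z)y_{n+1} = (1 + 8/11z)y_n
  Hence R(z) = (1 + 8/11z)/(1 − 3/11z).

Solve |R(x)|<1 on ℝ⁻.
x=-0.74: |R|=0.3843
R=−1: 1+8/11x = −1+3/11x ⇒ -5/11x=2 ⇒ x=2/(-5/11)=-4.4000
Confirm numerically:
  x=-3.725: |R|=0.84780 <1
  x=-2.761: |R|=0.57501 <1
  x=-1.830: |R|=0.22074 <1
  x=-4.860: |R|=1.08991 >1
  x=-4.772: |R|=1.07347 >1
Stable set (-4.4000, 0).

z∈(-4.4000,0).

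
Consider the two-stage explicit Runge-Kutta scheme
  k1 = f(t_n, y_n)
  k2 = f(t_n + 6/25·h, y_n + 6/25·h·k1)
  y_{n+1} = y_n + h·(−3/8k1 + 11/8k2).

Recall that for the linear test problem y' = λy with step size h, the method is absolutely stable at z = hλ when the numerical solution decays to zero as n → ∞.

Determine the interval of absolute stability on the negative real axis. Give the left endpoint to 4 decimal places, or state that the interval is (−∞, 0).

(-3.0303, 0).

With y'=λy (z=hλ):
  k1=λy_n ⇒ h·k1=z·y_n;  k2=λ(1+6/25z)y_n ⇒ h·k2=z(1+6/25z)y_n
  y_{n+1}/y_n = 1 − 3/8z + 11/8z(1+6/25z) = 1 + z + 33/100z²
  so R(z) = 1 + z + 33/100z².

Find x<0 with |R(x)|<1.
x=-0.96: |R|=0.3441
R=1: x+33/100x²=0 ⇒ x=−100/33=-3.0303; min R=1−1/(4·33/100)=0.2424>−1
Confirm numerically:
  x=-2.621: |R|=0.64598 <1
  x=-2.558: |R|=0.60131 <1
  x=-2.531: |R|=0.58297 <1
  x=-2.251: |R|=0.42111 <1
  x=-3.574: |R|=1.64125 >1
  x=-3.378: |R|=1.38759 >1
Stable set (-3.0303, 0).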